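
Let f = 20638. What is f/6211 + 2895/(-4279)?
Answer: 70329157/26576869 ≈ 2.6463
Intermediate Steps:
f/6211 + 2895/(-4279) = 20638/6211 + 2895/(-4279) = 20638*(1/6211) + 2895*(-1/4279) = 20638/6211 - 2895/4279 = 70329157/26576869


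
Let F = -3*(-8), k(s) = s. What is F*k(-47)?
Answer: -1128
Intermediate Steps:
F = 24
F*k(-47) = 24*(-47) = -1128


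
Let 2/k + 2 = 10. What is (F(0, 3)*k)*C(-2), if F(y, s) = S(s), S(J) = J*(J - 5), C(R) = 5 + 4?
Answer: -27/2 ≈ -13.500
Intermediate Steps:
C(R) = 9
S(J) = J*(-5 + J)
F(y, s) = s*(-5 + s)
k = 1/4 (k = 2/(-2 + 10) = 2/8 = 2*(1/8) = 1/4 ≈ 0.25000)
(F(0, 3)*k)*C(-2) = ((3*(-5 + 3))*(1/4))*9 = ((3*(-2))*(1/4))*9 = -6*1/4*9 = -3/2*9 = -27/2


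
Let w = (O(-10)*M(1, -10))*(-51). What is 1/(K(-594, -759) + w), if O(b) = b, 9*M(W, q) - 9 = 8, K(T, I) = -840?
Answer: 3/370 ≈ 0.0081081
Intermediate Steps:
M(W, q) = 17/9 (M(W, q) = 1 + (⅑)*8 = 1 + 8/9 = 17/9)
w = 2890/3 (w = -10*17/9*(-51) = -170/9*(-51) = 2890/3 ≈ 963.33)
1/(K(-594, -759) + w) = 1/(-840 + 2890/3) = 1/(370/3) = 3/370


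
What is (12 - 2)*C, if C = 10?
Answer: 100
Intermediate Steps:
(12 - 2)*C = (12 - 2)*10 = 10*10 = 100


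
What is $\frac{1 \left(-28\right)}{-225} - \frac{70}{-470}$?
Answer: $\frac{2891}{10575} \approx 0.27338$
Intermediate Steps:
$\frac{1 \left(-28\right)}{-225} - \frac{70}{-470} = \left(-28\right) \left(- \frac{1}{225}\right) - - \frac{7}{47} = \frac{28}{225} + \frac{7}{47} = \frac{2891}{10575}$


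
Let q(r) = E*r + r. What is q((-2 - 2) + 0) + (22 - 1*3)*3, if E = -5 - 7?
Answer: 101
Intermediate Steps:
E = -12
q(r) = -11*r (q(r) = -12*r + r = -11*r)
q((-2 - 2) + 0) + (22 - 1*3)*3 = -11*((-2 - 2) + 0) + (22 - 1*3)*3 = -11*(-4 + 0) + (22 - 3)*3 = -11*(-4) + 19*3 = 44 + 57 = 101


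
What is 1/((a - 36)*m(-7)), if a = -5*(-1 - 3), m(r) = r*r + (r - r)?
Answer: -1/784 ≈ -0.0012755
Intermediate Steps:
m(r) = r² (m(r) = r² + 0 = r²)
a = 20 (a = -5*(-4) = 20)
1/((a - 36)*m(-7)) = 1/((20 - 36)*(-7)²) = 1/(-16*49) = 1/(-784) = -1/784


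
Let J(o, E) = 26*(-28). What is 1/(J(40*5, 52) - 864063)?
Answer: -1/864791 ≈ -1.1563e-6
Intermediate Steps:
J(o, E) = -728
1/(J(40*5, 52) - 864063) = 1/(-728 - 864063) = 1/(-864791) = -1/864791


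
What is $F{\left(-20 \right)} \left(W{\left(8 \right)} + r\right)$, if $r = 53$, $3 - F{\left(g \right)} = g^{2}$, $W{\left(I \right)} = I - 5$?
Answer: $-22232$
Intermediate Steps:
$W{\left(I \right)} = -5 + I$ ($W{\left(I \right)} = I - 5 = -5 + I$)
$F{\left(g \right)} = 3 - g^{2}$
$F{\left(-20 \right)} \left(W{\left(8 \right)} + r\right) = \left(3 - \left(-20\right)^{2}\right) \left(\left(-5 + 8\right) + 53\right) = \left(3 - 400\right) \left(3 + 53\right) = \left(3 - 400\right) 56 = \left(-397\right) 56 = -22232$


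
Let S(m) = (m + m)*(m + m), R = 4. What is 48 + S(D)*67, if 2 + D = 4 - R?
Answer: 1120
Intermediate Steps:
D = -2 (D = -2 + (4 - 1*4) = -2 + (4 - 4) = -2 + 0 = -2)
S(m) = 4*m² (S(m) = (2*m)*(2*m) = 4*m²)
48 + S(D)*67 = 48 + (4*(-2)²)*67 = 48 + (4*4)*67 = 48 + 16*67 = 48 + 1072 = 1120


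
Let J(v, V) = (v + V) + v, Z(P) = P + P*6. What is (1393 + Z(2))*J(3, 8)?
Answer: 19698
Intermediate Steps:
Z(P) = 7*P (Z(P) = P + 6*P = 7*P)
J(v, V) = V + 2*v (J(v, V) = (V + v) + v = V + 2*v)
(1393 + Z(2))*J(3, 8) = (1393 + 7*2)*(8 + 2*3) = (1393 + 14)*(8 + 6) = 1407*14 = 19698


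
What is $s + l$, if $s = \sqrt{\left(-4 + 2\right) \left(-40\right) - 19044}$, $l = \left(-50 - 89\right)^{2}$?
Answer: $19321 + 2 i \sqrt{4741} \approx 19321.0 + 137.71 i$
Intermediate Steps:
$l = 19321$ ($l = \left(-50 - 89\right)^{2} = \left(-139\right)^{2} = 19321$)
$s = 2 i \sqrt{4741}$ ($s = \sqrt{\left(-2\right) \left(-40\right) - 19044} = \sqrt{80 - 19044} = \sqrt{-18964} = 2 i \sqrt{4741} \approx 137.71 i$)
$s + l = 2 i \sqrt{4741} + 19321 = 19321 + 2 i \sqrt{4741}$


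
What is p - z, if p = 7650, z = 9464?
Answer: -1814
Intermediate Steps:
p - z = 7650 - 1*9464 = 7650 - 9464 = -1814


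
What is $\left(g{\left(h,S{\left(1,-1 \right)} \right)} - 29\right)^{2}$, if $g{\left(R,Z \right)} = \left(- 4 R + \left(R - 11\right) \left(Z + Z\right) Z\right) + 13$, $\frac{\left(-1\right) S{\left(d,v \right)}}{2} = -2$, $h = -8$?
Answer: $350464$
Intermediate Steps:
$S{\left(d,v \right)} = 4$ ($S{\left(d,v \right)} = \left(-2\right) \left(-2\right) = 4$)
$g{\left(R,Z \right)} = 13 - 4 R + 2 Z^{2} \left(-11 + R\right)$ ($g{\left(R,Z \right)} = \left(- 4 R + \left(-11 + R\right) 2 Z Z\right) + 13 = \left(- 4 R + 2 Z \left(-11 + R\right) Z\right) + 13 = \left(- 4 R + 2 Z^{2} \left(-11 + R\right)\right) + 13 = 13 - 4 R + 2 Z^{2} \left(-11 + R\right)$)
$\left(g{\left(h,S{\left(1,-1 \right)} \right)} - 29\right)^{2} = \left(\left(13 - 22 \cdot 4^{2} - -32 + 2 \left(-8\right) 4^{2}\right) - 29\right)^{2} = \left(\left(13 - 352 + 32 + 2 \left(-8\right) 16\right) - 29\right)^{2} = \left(\left(13 - 352 + 32 - 256\right) - 29\right)^{2} = \left(-563 - 29\right)^{2} = \left(-592\right)^{2} = 350464$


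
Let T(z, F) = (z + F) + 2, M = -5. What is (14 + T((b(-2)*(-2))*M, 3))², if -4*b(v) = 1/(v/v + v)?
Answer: 1849/4 ≈ 462.25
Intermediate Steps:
b(v) = -1/(4*(1 + v)) (b(v) = -1/(4*(v/v + v)) = -1/(4*(1 + v)))
T(z, F) = 2 + F + z (T(z, F) = (F + z) + 2 = 2 + F + z)
(14 + T((b(-2)*(-2))*M, 3))² = (14 + (2 + 3 + (-1/(4 + 4*(-2))*(-2))*(-5)))² = (14 + (2 + 3 + (-1/(4 - 8)*(-2))*(-5)))² = (14 + (2 + 3 + (-1/(-4)*(-2))*(-5)))² = (14 + (2 + 3 + (-1*(-¼)*(-2))*(-5)))² = (14 + (2 + 3 + ((¼)*(-2))*(-5)))² = (14 + (2 + 3 - ½*(-5)))² = (14 + (2 + 3 + 5/2))² = (14 + 15/2)² = (43/2)² = 1849/4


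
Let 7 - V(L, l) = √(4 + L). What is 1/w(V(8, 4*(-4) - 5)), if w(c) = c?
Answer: 7/37 + 2*√3/37 ≈ 0.28281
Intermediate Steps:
V(L, l) = 7 - √(4 + L)
1/w(V(8, 4*(-4) - 5)) = 1/(7 - √(4 + 8)) = 1/(7 - √12) = 1/(7 - 2*√3)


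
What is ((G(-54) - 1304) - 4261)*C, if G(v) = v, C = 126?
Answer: -707994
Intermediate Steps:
((G(-54) - 1304) - 4261)*C = ((-54 - 1304) - 4261)*126 = (-1358 - 4261)*126 = -5619*126 = -707994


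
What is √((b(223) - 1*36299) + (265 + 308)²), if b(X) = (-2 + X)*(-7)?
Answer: √290483 ≈ 538.96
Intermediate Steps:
b(X) = 14 - 7*X
√((b(223) - 1*36299) + (265 + 308)²) = √(((14 - 7*223) - 1*36299) + (265 + 308)²) = √(((14 - 1561) - 36299) + 573²) = √((-1547 - 36299) + 328329) = √(-37846 + 328329) = √290483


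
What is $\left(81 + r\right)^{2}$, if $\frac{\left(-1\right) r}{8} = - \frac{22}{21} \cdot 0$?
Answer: $6561$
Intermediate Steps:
$r = 0$ ($r = - 8 - \frac{22}{21} \cdot 0 = - 8 \left(-22\right) \frac{1}{21} \cdot 0 = - 8 \left(\left(- \frac{22}{21}\right) 0\right) = \left(-8\right) 0 = 0$)
$\left(81 + r\right)^{2} = \left(81 + 0\right)^{2} = 81^{2} = 6561$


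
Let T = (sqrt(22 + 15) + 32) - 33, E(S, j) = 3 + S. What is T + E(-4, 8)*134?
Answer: -135 + sqrt(37) ≈ -128.92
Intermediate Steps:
T = -1 + sqrt(37) (T = (sqrt(37) + 32) - 33 = (32 + sqrt(37)) - 33 = -1 + sqrt(37) ≈ 5.0828)
T + E(-4, 8)*134 = (-1 + sqrt(37)) + (3 - 4)*134 = (-1 + sqrt(37)) - 1*134 = (-1 + sqrt(37)) - 134 = -135 + sqrt(37)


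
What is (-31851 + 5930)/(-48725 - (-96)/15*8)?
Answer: 18515/34767 ≈ 0.53255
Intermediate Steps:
(-31851 + 5930)/(-48725 - (-96)/15*8) = -25921/(-48725 - (-96)/15*8) = -25921/(-48725 - 3*(-32/15)*8) = -25921/(-48725 + (32/5)*8) = -25921/(-48725 + 256/5) = -25921/(-243369/5) = -25921*(-5/243369) = 18515/34767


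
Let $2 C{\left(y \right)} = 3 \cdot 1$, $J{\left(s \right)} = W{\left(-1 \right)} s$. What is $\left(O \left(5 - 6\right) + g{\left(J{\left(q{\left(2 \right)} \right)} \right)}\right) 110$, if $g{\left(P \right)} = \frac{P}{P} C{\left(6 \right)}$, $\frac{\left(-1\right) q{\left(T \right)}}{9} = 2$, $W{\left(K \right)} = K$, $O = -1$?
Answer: $275$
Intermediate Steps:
$q{\left(T \right)} = -18$ ($q{\left(T \right)} = \left(-9\right) 2 = -18$)
$J{\left(s \right)} = - s$
$C{\left(y \right)} = \frac{3}{2}$ ($C{\left(y \right)} = \frac{3 \cdot 1}{2} = \frac{1}{2} \cdot 3 = \frac{3}{2}$)
$g{\left(P \right)} = \frac{3}{2}$ ($g{\left(P \right)} = \frac{P}{P} \frac{3}{2} = 1 \cdot \frac{3}{2} = \frac{3}{2}$)
$\left(O \left(5 - 6\right) + g{\left(J{\left(q{\left(2 \right)} \right)} \right)}\right) 110 = \left(- (5 - 6) + \frac{3}{2}\right) 110 = \left(\left(-1\right) \left(-1\right) + \frac{3}{2}\right) 110 = \left(1 + \frac{3}{2}\right) 110 = \frac{5}{2} \cdot 110 = 275$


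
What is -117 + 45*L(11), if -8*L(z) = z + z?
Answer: -963/4 ≈ -240.75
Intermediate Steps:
L(z) = -z/4 (L(z) = -(z + z)/8 = -z/4)
-117 + 45*L(11) = -117 + 45*(-¼*11) = -117 + 45*(-11/4) = -117 - 495/4 = -963/4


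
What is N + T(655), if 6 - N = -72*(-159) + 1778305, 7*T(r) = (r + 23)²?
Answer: -12068545/7 ≈ -1.7241e+6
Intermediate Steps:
T(r) = (23 + r)²/7 (T(r) = (r + 23)²/7 = (23 + r)²/7)
N = -1789747 (N = 6 - (-72*(-159) + 1778305) = 6 - (11448 + 1778305) = 6 - 1*1789753 = 6 - 1789753 = -1789747)
N + T(655) = -1789747 + (23 + 655)²/7 = -1789747 + (⅐)*678² = -1789747 + (⅐)*459684 = -1789747 + 459684/7 = -12068545/7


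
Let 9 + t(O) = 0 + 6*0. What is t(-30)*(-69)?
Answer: 621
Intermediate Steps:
t(O) = -9 (t(O) = -9 + (0 + 6*0) = -9 + (0 + 0) = -9 + 0 = -9)
t(-30)*(-69) = -9*(-69) = 621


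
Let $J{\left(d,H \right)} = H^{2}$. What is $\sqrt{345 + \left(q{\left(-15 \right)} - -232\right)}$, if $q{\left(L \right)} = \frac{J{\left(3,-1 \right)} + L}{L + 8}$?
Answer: $\sqrt{579} \approx 24.062$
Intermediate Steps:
$q{\left(L \right)} = \frac{1 + L}{8 + L}$ ($q{\left(L \right)} = \frac{\left(-1\right)^{2} + L}{L + 8} = \frac{1 + L}{8 + L}$)
$\sqrt{345 + \left(q{\left(-15 \right)} - -232\right)} = \sqrt{345 + \left(\frac{1 - 15}{8 - 15} - -232\right)} = \sqrt{345 + \left(\frac{1}{-7} \left(-14\right) + 232\right)} = \sqrt{345 + \left(\left(- \frac{1}{7}\right) \left(-14\right) + 232\right)} = \sqrt{345 + \left(2 + 232\right)} = \sqrt{345 + 234} = \sqrt{579}$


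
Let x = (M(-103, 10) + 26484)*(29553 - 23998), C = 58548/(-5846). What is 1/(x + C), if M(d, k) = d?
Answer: 2923/428355258691 ≈ 6.8238e-9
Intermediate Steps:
C = -29274/2923 (C = 58548*(-1/5846) = -29274/2923 ≈ -10.015)
x = 146546455 (x = (-103 + 26484)*(29553 - 23998) = 26381*5555 = 146546455)
1/(x + C) = 1/(146546455 - 29274/2923) = 1/(428355258691/2923) = 2923/428355258691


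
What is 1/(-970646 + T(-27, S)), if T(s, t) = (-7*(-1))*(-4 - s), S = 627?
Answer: -1/970485 ≈ -1.0304e-6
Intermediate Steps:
T(s, t) = -28 - 7*s (T(s, t) = 7*(-4 - s) = -28 - 7*s)
1/(-970646 + T(-27, S)) = 1/(-970646 + (-28 - 7*(-27))) = 1/(-970646 + (-28 + 189)) = 1/(-970646 + 161) = 1/(-970485) = -1/970485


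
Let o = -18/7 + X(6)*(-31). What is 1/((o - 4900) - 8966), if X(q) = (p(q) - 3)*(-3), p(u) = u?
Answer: -7/95127 ≈ -7.3586e-5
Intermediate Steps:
X(q) = 9 - 3*q (X(q) = (q - 3)*(-3) = (-3 + q)*(-3) = 9 - 3*q)
o = 1935/7 (o = -18/7 + (9 - 3*6)*(-31) = -18*⅐ + (9 - 18)*(-31) = -18/7 - 9*(-31) = -18/7 + 279 = 1935/7 ≈ 276.43)
1/((o - 4900) - 8966) = 1/((1935/7 - 4900) - 8966) = 1/(-32365/7 - 8966) = 1/(-95127/7) = -7/95127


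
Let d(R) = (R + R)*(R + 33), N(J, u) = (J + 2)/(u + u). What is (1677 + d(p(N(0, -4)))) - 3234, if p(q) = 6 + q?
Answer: -8891/8 ≈ -1111.4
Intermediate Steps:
N(J, u) = (2 + J)/(2*u) (N(J, u) = (2 + J)/((2*u)) = (2 + J)*(1/(2*u)) = (2 + J)/(2*u))
d(R) = 2*R*(33 + R) (d(R) = (2*R)*(33 + R) = 2*R*(33 + R))
(1677 + d(p(N(0, -4)))) - 3234 = (1677 + 2*(6 + (½)*(2 + 0)/(-4))*(33 + (6 + (½)*(2 + 0)/(-4)))) - 3234 = (1677 + 2*(6 + (½)*(-¼)*2)*(33 + (6 + (½)*(-¼)*2))) - 3234 = (1677 + 2*(6 - ¼)*(33 + (6 - ¼))) - 3234 = (1677 + 2*(23/4)*(33 + 23/4)) - 3234 = (1677 + 2*(23/4)*(155/4)) - 3234 = (1677 + 3565/8) - 3234 = 16981/8 - 3234 = -8891/8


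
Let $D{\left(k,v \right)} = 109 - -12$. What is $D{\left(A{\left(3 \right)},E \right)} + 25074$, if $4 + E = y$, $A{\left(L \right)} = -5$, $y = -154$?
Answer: $25195$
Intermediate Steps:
$E = -158$ ($E = -4 - 154 = -158$)
$D{\left(k,v \right)} = 121$ ($D{\left(k,v \right)} = 109 + 12 = 121$)
$D{\left(A{\left(3 \right)},E \right)} + 25074 = 121 + 25074 = 25195$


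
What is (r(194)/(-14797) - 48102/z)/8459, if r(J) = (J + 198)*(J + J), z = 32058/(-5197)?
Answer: 615694723225/668771678289 ≈ 0.92064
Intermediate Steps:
z = -32058/5197 (z = 32058*(-1/5197) = -32058/5197 ≈ -6.1686)
r(J) = 2*J*(198 + J) (r(J) = (198 + J)*(2*J) = 2*J*(198 + J))
(r(194)/(-14797) - 48102/z)/8459 = ((2*194*(198 + 194))/(-14797) - 48102/(-32058/5197))/8459 = ((2*194*392)*(-1/14797) - 48102*(-5197/32058))*(1/8459) = (152096*(-1/14797) + 41664349/5343)*(1/8459) = (-152096/14797 + 41664349/5343)*(1/8459) = (615694723225/79060371)*(1/8459) = 615694723225/668771678289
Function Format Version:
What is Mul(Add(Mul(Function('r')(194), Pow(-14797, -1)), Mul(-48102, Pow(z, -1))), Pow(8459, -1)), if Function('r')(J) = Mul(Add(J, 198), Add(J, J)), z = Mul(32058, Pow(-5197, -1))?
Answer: Rational(615694723225, 668771678289) ≈ 0.92064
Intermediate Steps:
z = Rational(-32058, 5197) (z = Mul(32058, Rational(-1, 5197)) = Rational(-32058, 5197) ≈ -6.1686)
Function('r')(J) = Mul(2, J, Add(198, J)) (Function('r')(J) = Mul(Add(198, J), Mul(2, J)) = Mul(2, J, Add(198, J)))
Mul(Add(Mul(Function('r')(194), Pow(-14797, -1)), Mul(-48102, Pow(z, -1))), Pow(8459, -1)) = Mul(Add(Mul(Mul(2, 194, Add(198, 194)), Pow(-14797, -1)), Mul(-48102, Pow(Rational(-32058, 5197), -1))), Pow(8459, -1)) = Mul(Add(Mul(Mul(2, 194, 392), Rational(-1, 14797)), Mul(-48102, Rational(-5197, 32058))), Rational(1, 8459)) = Mul(Add(Mul(152096, Rational(-1, 14797)), Rational(41664349, 5343)), Rational(1, 8459)) = Mul(Add(Rational(-152096, 14797), Rational(41664349, 5343)), Rational(1, 8459)) = Mul(Rational(615694723225, 79060371), Rational(1, 8459)) = Rational(615694723225, 668771678289)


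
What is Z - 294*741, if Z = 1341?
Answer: -216513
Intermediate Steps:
Z - 294*741 = 1341 - 294*741 = 1341 - 217854 = -216513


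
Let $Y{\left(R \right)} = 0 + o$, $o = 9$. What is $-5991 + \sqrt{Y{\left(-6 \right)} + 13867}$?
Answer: $-5991 + 2 \sqrt{3469} \approx -5873.2$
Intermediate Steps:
$Y{\left(R \right)} = 9$ ($Y{\left(R \right)} = 0 + 9 = 9$)
$-5991 + \sqrt{Y{\left(-6 \right)} + 13867} = -5991 + \sqrt{9 + 13867} = -5991 + \sqrt{13876} = -5991 + 2 \sqrt{3469}$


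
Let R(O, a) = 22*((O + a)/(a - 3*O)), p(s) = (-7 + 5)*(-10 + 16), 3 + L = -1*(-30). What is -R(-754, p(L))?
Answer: 8426/1125 ≈ 7.4898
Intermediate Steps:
L = 27 (L = -3 - 1*(-30) = -3 + 30 = 27)
p(s) = -12 (p(s) = -2*6 = -12)
R(O, a) = 22*(O + a)/(a - 3*O) (R(O, a) = 22*((O + a)/(a - 3*O)) = 22*(O + a)/(a - 3*O))
-R(-754, p(L)) = -22*(-754 - 12)/(-12 - 3*(-754)) = -22*(-766)/(-12 + 2262) = -22*(-766)/2250 = -1*(-8426/1125) = 8426/1125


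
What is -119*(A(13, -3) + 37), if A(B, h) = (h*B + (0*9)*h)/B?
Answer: -4046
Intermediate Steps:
A(B, h) = h (A(B, h) = (B*h + 0*h)/B = (B*h + 0)/B = (B*h)/B = h)
-119*(A(13, -3) + 37) = -119*(-3 + 37) = -119*34 = -4046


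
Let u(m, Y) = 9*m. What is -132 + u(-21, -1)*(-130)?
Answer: 24438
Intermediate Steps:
-132 + u(-21, -1)*(-130) = -132 + (9*(-21))*(-130) = -132 - 189*(-130) = -132 + 24570 = 24438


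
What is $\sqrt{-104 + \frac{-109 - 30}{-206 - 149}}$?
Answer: $\frac{i \sqrt{13057255}}{355} \approx 10.179 i$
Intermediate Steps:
$\sqrt{-104 + \frac{-109 - 30}{-206 - 149}} = \sqrt{-104 - \frac{139}{-355}} = \sqrt{-104 - - \frac{139}{355}} = \sqrt{-104 + \frac{139}{355}} = \sqrt{- \frac{36781}{355}} = \frac{i \sqrt{13057255}}{355}$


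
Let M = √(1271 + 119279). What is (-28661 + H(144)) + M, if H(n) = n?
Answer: -28517 + 5*√4822 ≈ -28170.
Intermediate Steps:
M = 5*√4822 (M = √120550 = 5*√4822 ≈ 347.20)
(-28661 + H(144)) + M = (-28661 + 144) + 5*√4822 = -28517 + 5*√4822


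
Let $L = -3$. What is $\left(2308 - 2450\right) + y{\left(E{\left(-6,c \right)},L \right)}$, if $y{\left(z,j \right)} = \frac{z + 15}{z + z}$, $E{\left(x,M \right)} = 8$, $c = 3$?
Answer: $- \frac{2249}{16} \approx -140.56$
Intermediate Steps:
$y{\left(z,j \right)} = \frac{15 + z}{2 z}$
$\left(2308 - 2450\right) + y{\left(E{\left(-6,c \right)},L \right)} = \left(2308 - 2450\right) + \frac{15 + 8}{2 \cdot 8} = -142 + \frac{1}{2} \cdot \frac{1}{8} \cdot 23 = -142 + \frac{23}{16} = - \frac{2249}{16}$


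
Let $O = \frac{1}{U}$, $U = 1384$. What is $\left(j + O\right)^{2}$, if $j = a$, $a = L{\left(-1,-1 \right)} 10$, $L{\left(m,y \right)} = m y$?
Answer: $\frac{191573281}{1915456} \approx 100.01$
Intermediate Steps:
$a = 10$ ($a = \left(-1\right) \left(-1\right) 10 = 1 \cdot 10 = 10$)
$j = 10$
$O = \frac{1}{1384} \approx 0.00072254$
$\left(j + O\right)^{2} = \left(10 + \frac{1}{1384}\right)^{2} = \left(\frac{13841}{1384}\right)^{2} = \frac{191573281}{1915456}$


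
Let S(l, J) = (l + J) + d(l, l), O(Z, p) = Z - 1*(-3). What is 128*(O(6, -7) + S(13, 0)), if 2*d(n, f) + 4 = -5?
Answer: 2240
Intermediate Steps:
d(n, f) = -9/2 (d(n, f) = -2 + (1/2)*(-5) = -2 - 5/2 = -9/2)
O(Z, p) = 3 + Z (O(Z, p) = Z + 3 = 3 + Z)
S(l, J) = -9/2 + J + l (S(l, J) = (l + J) - 9/2 = (J + l) - 9/2 = -9/2 + J + l)
128*(O(6, -7) + S(13, 0)) = 128*((3 + 6) + (-9/2 + 0 + 13)) = 128*(9 + 17/2) = 128*(35/2) = 2240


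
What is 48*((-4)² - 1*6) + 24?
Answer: 504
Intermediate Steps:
48*((-4)² - 1*6) + 24 = 48*(16 - 6) + 24 = 48*10 + 24 = 480 + 24 = 504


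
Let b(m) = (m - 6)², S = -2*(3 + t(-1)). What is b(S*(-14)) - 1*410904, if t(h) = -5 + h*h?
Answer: -409748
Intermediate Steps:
t(h) = -5 + h²
S = 2 (S = -2*(3 + (-5 + (-1)²)) = -2*(3 + (-5 + 1)) = -2*(3 - 4) = -2*(-1) = 2)
b(m) = (-6 + m)²
b(S*(-14)) - 1*410904 = (-6 + 2*(-14))² - 1*410904 = (-6 - 28)² - 410904 = (-34)² - 410904 = 1156 - 410904 = -409748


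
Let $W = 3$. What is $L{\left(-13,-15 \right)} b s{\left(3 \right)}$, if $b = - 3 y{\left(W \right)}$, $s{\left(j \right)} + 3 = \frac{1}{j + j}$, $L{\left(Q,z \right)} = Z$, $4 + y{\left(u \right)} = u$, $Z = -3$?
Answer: $\frac{51}{2} \approx 25.5$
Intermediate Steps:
$y{\left(u \right)} = -4 + u$
$L{\left(Q,z \right)} = -3$
$s{\left(j \right)} = -3 + \frac{1}{2 j}$ ($s{\left(j \right)} = -3 + \frac{1}{j + j} = -3 + \frac{1}{2 j}$)
$b = 3$ ($b = - 3 \left(-4 + 3\right) = \left(-3\right) \left(-1\right) = 3$)
$L{\left(-13,-15 \right)} b s{\left(3 \right)} = \left(-3\right) 3 \left(-3 + \frac{1}{2 \cdot 3}\right) = - 9 \left(-3 + \frac{1}{2} \cdot \frac{1}{3}\right) = - 9 \left(-3 + \frac{1}{6}\right) = \left(-9\right) \left(- \frac{17}{6}\right) = \frac{51}{2}$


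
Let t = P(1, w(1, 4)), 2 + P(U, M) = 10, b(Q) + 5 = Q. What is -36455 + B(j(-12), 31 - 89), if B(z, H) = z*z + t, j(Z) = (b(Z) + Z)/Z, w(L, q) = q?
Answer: -5247527/144 ≈ -36441.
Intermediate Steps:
b(Q) = -5 + Q
P(U, M) = 8 (P(U, M) = -2 + 10 = 8)
t = 8
j(Z) = (-5 + 2*Z)/Z (j(Z) = ((-5 + Z) + Z)/Z = (-5 + 2*Z)/Z)
B(z, H) = 8 + z² (B(z, H) = z*z + 8 = z² + 8 = 8 + z²)
-36455 + B(j(-12), 31 - 89) = -36455 + (8 + (2 - 5/(-12))²) = -36455 + (8 + (2 - 5*(-1/12))²) = -36455 + (8 + (2 + 5/12)²) = -36455 + (8 + (29/12)²) = -36455 + (8 + 841/144) = -36455 + 1993/144 = -5247527/144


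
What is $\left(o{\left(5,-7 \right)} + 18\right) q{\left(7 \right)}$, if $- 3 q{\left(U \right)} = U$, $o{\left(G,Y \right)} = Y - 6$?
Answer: $- \frac{35}{3} \approx -11.667$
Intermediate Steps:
$o{\left(G,Y \right)} = -6 + Y$ ($o{\left(G,Y \right)} = Y - 6 = -6 + Y$)
$q{\left(U \right)} = - \frac{U}{3}$
$\left(o{\left(5,-7 \right)} + 18\right) q{\left(7 \right)} = \left(\left(-6 - 7\right) + 18\right) \left(\left(- \frac{1}{3}\right) 7\right) = \left(-13 + 18\right) \left(- \frac{7}{3}\right) = 5 \left(- \frac{7}{3}\right) = - \frac{35}{3}$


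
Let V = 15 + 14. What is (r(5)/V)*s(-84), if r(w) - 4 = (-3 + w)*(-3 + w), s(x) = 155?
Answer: 1240/29 ≈ 42.759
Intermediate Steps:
V = 29
r(w) = 4 + (-3 + w)² (r(w) = 4 + (-3 + w)*(-3 + w) = 4 + (-3 + w)²)
(r(5)/V)*s(-84) = ((4 + (-3 + 5)²)/29)*155 = ((4 + 2²)*(1/29))*155 = ((4 + 4)*(1/29))*155 = (8*(1/29))*155 = (8/29)*155 = 1240/29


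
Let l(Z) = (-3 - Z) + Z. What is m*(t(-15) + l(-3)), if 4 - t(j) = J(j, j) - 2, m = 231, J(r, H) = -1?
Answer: 924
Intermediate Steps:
l(Z) = -3
t(j) = 7 (t(j) = 4 - (-1 - 2) = 4 - 1*(-3) = 4 + 3 = 7)
m*(t(-15) + l(-3)) = 231*(7 - 3) = 231*4 = 924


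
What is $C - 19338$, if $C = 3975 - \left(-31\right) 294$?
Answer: $-6249$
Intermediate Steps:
$C = 13089$ ($C = 3975 - -9114 = 3975 + 9114 = 13089$)
$C - 19338 = 13089 - 19338 = -6249$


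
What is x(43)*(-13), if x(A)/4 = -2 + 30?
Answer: -1456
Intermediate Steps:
x(A) = 112 (x(A) = 4*(-2 + 30) = 4*28 = 112)
x(43)*(-13) = 112*(-13) = -1456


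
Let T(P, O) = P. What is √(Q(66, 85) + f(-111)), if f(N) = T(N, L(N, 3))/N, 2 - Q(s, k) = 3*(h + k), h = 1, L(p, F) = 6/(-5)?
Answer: I*√255 ≈ 15.969*I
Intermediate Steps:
L(p, F) = -6/5 (L(p, F) = 6*(-⅕) = -6/5)
Q(s, k) = -1 - 3*k (Q(s, k) = 2 - 3*(1 + k) = 2 - (3 + 3*k) = 2 + (-3 - 3*k) = -1 - 3*k)
f(N) = 1 (f(N) = N/N = 1)
√(Q(66, 85) + f(-111)) = √((-1 - 3*85) + 1) = √((-1 - 255) + 1) = √(-256 + 1) = √(-255) = I*√255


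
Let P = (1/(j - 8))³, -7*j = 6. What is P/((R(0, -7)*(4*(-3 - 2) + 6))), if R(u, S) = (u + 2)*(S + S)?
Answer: -7/1906624 ≈ -3.6714e-6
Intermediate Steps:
j = -6/7 (j = -⅐*6 = -6/7 ≈ -0.85714)
R(u, S) = 2*S*(2 + u) (R(u, S) = (2 + u)*(2*S) = 2*S*(2 + u))
P = -343/238328 (P = (1/(-6/7 - 8))³ = (1/(-62/7))³ = (-7/62)³ = -343/238328 ≈ -0.0014392)
P/((R(0, -7)*(4*(-3 - 2) + 6))) = -343*(-1/(14*(2 + 0)*(4*(-3 - 2) + 6)))/238328 = -343*(-1/(28*(4*(-5) + 6)))/238328 = -343*(-1/(28*(-20 + 6)))/238328 = -343/(238328*((-28*(-14)))) = -343/238328/392 = -343/238328*1/392 = -7/1906624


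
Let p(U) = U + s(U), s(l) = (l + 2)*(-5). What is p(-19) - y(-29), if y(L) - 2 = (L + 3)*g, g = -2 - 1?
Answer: -14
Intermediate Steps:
s(l) = -10 - 5*l (s(l) = (2 + l)*(-5) = -10 - 5*l)
p(U) = -10 - 4*U (p(U) = U + (-10 - 5*U) = -10 - 4*U)
g = -3
y(L) = -7 - 3*L (y(L) = 2 + (L + 3)*(-3) = 2 + (3 + L)*(-3) = 2 + (-9 - 3*L) = -7 - 3*L)
p(-19) - y(-29) = (-10 - 4*(-19)) - (-7 - 3*(-29)) = (-10 + 76) - (-7 + 87) = 66 - 1*80 = 66 - 80 = -14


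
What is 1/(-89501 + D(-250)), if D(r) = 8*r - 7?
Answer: -1/91508 ≈ -1.0928e-5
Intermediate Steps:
D(r) = -7 + 8*r
1/(-89501 + D(-250)) = 1/(-89501 + (-7 + 8*(-250))) = 1/(-89501 + (-7 - 2000)) = 1/(-89501 - 2007) = 1/(-91508) = -1/91508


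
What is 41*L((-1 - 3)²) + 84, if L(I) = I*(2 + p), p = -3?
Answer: -572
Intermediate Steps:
L(I) = -I (L(I) = I*(2 - 3) = I*(-1) = -I)
41*L((-1 - 3)²) + 84 = 41*(-(-1 - 3)²) + 84 = 41*(-1*(-4)²) + 84 = 41*(-1*16) + 84 = 41*(-16) + 84 = -656 + 84 = -572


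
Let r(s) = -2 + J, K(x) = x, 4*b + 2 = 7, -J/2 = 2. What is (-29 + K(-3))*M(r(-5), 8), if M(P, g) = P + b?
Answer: 152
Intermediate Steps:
J = -4 (J = -2*2 = -4)
b = 5/4 (b = -½ + (¼)*7 = -½ + 7/4 = 5/4 ≈ 1.2500)
r(s) = -6 (r(s) = -2 - 4 = -6)
M(P, g) = 5/4 + P (M(P, g) = P + 5/4 = 5/4 + P)
(-29 + K(-3))*M(r(-5), 8) = (-29 - 3)*(5/4 - 6) = -32*(-19/4) = 152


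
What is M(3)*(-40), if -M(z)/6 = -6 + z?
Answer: -720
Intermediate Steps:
M(z) = 36 - 6*z (M(z) = -6*(-6 + z) = 36 - 6*z)
M(3)*(-40) = (36 - 6*3)*(-40) = (36 - 18)*(-40) = 18*(-40) = -720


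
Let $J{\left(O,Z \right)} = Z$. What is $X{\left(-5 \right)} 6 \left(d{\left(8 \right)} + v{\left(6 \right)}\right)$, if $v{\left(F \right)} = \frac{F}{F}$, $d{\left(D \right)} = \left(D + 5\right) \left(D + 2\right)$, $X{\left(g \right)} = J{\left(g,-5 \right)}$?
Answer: $-3930$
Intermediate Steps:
$X{\left(g \right)} = -5$
$d{\left(D \right)} = \left(2 + D\right) \left(5 + D\right)$ ($d{\left(D \right)} = \left(5 + D\right) \left(2 + D\right) = \left(2 + D\right) \left(5 + D\right)$)
$v{\left(F \right)} = 1$
$X{\left(-5 \right)} 6 \left(d{\left(8 \right)} + v{\left(6 \right)}\right) = \left(-5\right) 6 \left(\left(10 + 8^{2} + 7 \cdot 8\right) + 1\right) = - 30 \left(\left(10 + 64 + 56\right) + 1\right) = - 30 \left(130 + 1\right) = \left(-30\right) 131 = -3930$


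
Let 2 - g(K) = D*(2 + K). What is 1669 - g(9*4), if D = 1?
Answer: 1705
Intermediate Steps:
g(K) = -K (g(K) = 2 - (2 + K) = 2 + (-2 - K) = -K)
1669 - g(9*4) = 1669 - (-1)*9*4 = 1669 - (-1)*36 = 1669 - 1*(-36) = 1669 + 36 = 1705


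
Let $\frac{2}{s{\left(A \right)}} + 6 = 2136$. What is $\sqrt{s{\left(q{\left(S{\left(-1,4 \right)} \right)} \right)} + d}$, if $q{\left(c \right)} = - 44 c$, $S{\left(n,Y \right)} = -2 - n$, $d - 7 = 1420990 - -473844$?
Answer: $\frac{\sqrt{2149176034290}}{1065} \approx 1376.5$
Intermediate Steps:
$d = 1894841$ ($d = 7 + \left(1420990 - -473844\right) = 7 + \left(1420990 + 473844\right) = 7 + 1894834 = 1894841$)
$s{\left(A \right)} = \frac{1}{1065}$ ($s{\left(A \right)} = \frac{2}{-6 + 2136} = \frac{2}{2130} = 2 \cdot \frac{1}{2130} = \frac{1}{1065}$)
$\sqrt{s{\left(q{\left(S{\left(-1,4 \right)} \right)} \right)} + d} = \sqrt{\frac{1}{1065} + 1894841} = \sqrt{\frac{2018005666}{1065}} = \frac{\sqrt{2149176034290}}{1065}$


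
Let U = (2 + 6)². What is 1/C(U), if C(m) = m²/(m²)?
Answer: 1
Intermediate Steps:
U = 64 (U = 8² = 64)
C(m) = 1 (C(m) = m²/m² = 1)
1/C(U) = 1/1 = 1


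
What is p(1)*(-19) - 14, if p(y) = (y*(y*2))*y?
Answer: -52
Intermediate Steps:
p(y) = 2*y³ (p(y) = (y*(2*y))*y = (2*y²)*y = 2*y³)
p(1)*(-19) - 14 = (2*1³)*(-19) - 14 = (2*1)*(-19) - 14 = 2*(-19) - 14 = -38 - 14 = -52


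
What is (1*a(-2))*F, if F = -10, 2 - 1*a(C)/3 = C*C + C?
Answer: 0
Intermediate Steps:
a(C) = 6 - 3*C - 3*C² (a(C) = 6 - 3*(C*C + C) = 6 - 3*(C² + C) = 6 - 3*(C + C²) = 6 + (-3*C - 3*C²) = 6 - 3*C - 3*C²)
(1*a(-2))*F = (1*(6 - 3*(-2) - 3*(-2)²))*(-10) = (1*(6 + 6 - 3*4))*(-10) = (1*(6 + 6 - 12))*(-10) = (1*0)*(-10) = 0*(-10) = 0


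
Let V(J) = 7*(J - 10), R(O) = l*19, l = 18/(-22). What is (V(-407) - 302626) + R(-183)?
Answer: -3361166/11 ≈ -3.0556e+5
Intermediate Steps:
l = -9/11 (l = 18*(-1/22) = -9/11 ≈ -0.81818)
R(O) = -171/11 (R(O) = -9/11*19 = -171/11)
V(J) = -70 + 7*J (V(J) = 7*(-10 + J) = -70 + 7*J)
(V(-407) - 302626) + R(-183) = ((-70 + 7*(-407)) - 302626) - 171/11 = ((-70 - 2849) - 302626) - 171/11 = (-2919 - 302626) - 171/11 = -305545 - 171/11 = -3361166/11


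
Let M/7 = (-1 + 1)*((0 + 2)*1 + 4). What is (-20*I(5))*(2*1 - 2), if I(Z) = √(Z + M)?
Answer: 0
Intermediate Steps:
M = 0 (M = 7*((-1 + 1)*((0 + 2)*1 + 4)) = 7*(0*(2*1 + 4)) = 7*(0*(2 + 4)) = 7*(0*6) = 7*0 = 0)
I(Z) = √Z (I(Z) = √(Z + 0) = √Z)
(-20*I(5))*(2*1 - 2) = (-20*√5)*(2*1 - 2) = (-20*√5)*(2 - 2) = -20*√5*0 = 0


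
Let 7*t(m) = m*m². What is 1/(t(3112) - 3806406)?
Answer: 7/30111656086 ≈ 2.3247e-10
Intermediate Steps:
t(m) = m³/7 (t(m) = (m*m²)/7 = m³/7)
1/(t(3112) - 3806406) = 1/((⅐)*3112³ - 3806406) = 1/((⅐)*30138300928 - 3806406) = 1/(30138300928/7 - 3806406) = 1/(30111656086/7) = 7/30111656086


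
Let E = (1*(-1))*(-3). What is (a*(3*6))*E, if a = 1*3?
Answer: 162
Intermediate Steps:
a = 3
E = 3 (E = -1*(-3) = 3)
(a*(3*6))*E = (3*(3*6))*3 = (3*18)*3 = 54*3 = 162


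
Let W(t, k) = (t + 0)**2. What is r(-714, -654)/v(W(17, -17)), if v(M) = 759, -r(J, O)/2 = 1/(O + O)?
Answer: 1/496386 ≈ 2.0146e-6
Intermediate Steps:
W(t, k) = t**2
r(J, O) = -1/O (r(J, O) = -2/(O + O) = -2*1/(2*O) = -1/O)
r(-714, -654)/v(W(17, -17)) = -1/(-654)/759 = -1*(-1/654)*(1/759) = (1/654)*(1/759) = 1/496386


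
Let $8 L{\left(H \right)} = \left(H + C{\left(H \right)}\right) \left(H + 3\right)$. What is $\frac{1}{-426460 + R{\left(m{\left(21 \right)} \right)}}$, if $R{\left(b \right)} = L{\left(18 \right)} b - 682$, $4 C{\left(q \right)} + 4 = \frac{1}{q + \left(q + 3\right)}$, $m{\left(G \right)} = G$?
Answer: $- \frac{416}{177301081} \approx -2.3463 \cdot 10^{-6}$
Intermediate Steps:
$C{\left(q \right)} = -1 + \frac{1}{4 \left(3 + 2 q\right)}$ ($C{\left(q \right)} = -1 + \frac{1}{4 \left(q + \left(q + 3\right)\right)} = -1 + \frac{1}{4 \left(q + \left(3 + q\right)\right)} = -1 + \frac{1}{4 \left(3 + 2 q\right)}$)
$L{\left(H \right)} = \frac{\left(3 + H\right) \left(H + \frac{-11 - 8 H}{4 \left(3 + 2 H\right)}\right)}{8}$ ($L{\left(H \right)} = \frac{\left(H + \frac{-11 - 8 H}{4 \left(3 + 2 H\right)}\right) \left(H + 3\right)}{8} = \frac{\left(H + \frac{-11 - 8 H}{4 \left(3 + 2 H\right)}\right) \left(3 + H\right)}{8} = \frac{\left(3 + H\right) \left(H + \frac{-11 - 8 H}{4 \left(3 + 2 H\right)}\right)}{8}$)
$R{\left(b \right)} = -682 + \frac{18571 b}{416}$ ($R{\left(b \right)} = \frac{-33 + 18 + 8 \cdot 18^{3} + 28 \cdot 18^{2}}{32 \left(3 + 2 \cdot 18\right)} b - 682 = \frac{-33 + 18 + 8 \cdot 5832 + 28 \cdot 324}{32 \left(3 + 36\right)} b - 682 = \frac{-33 + 18 + 46656 + 9072}{32 \cdot 39} b - 682 = \frac{1}{32} \cdot \frac{1}{39} \cdot 55713 b - 682 = \frac{18571 b}{416} - 682 = -682 + \frac{18571 b}{416}$)
$\frac{1}{-426460 + R{\left(m{\left(21 \right)} \right)}} = \frac{1}{-426460 + \left(-682 + \frac{18571}{416} \cdot 21\right)} = \frac{1}{-426460 + \left(-682 + \frac{389991}{416}\right)} = \frac{1}{-426460 + \frac{106279}{416}} = \frac{1}{- \frac{177301081}{416}} = - \frac{416}{177301081}$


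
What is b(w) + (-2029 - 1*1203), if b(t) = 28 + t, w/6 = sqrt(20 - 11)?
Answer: -3186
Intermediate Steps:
w = 18 (w = 6*sqrt(20 - 11) = 6*sqrt(9) = 6*3 = 18)
b(w) + (-2029 - 1*1203) = (28 + 18) + (-2029 - 1*1203) = 46 + (-2029 - 1203) = 46 - 3232 = -3186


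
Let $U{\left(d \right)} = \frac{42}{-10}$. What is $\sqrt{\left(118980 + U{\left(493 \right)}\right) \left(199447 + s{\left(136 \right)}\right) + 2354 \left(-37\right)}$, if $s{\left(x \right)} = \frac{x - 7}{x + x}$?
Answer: $\frac{\sqrt{2743111208147995}}{340} \approx 1.5404 \cdot 10^{5}$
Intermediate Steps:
$U{\left(d \right)} = - \frac{21}{5}$ ($U{\left(d \right)} = 42 \left(- \frac{1}{10}\right) = - \frac{21}{5}$)
$s{\left(x \right)} = \frac{-7 + x}{2 x}$
$\sqrt{\left(118980 + U{\left(493 \right)}\right) \left(199447 + s{\left(136 \right)}\right) + 2354 \left(-37\right)} = \sqrt{\left(118980 - \frac{21}{5}\right) \left(199447 + \frac{-7 + 136}{2 \cdot 136}\right) + 2354 \left(-37\right)} = \sqrt{\frac{594879 \left(199447 + \frac{1}{2} \cdot \frac{1}{136} \cdot 129\right)}{5} - 87098} = \sqrt{\frac{594879 \left(199447 + \frac{129}{272}\right)}{5} - 87098} = \sqrt{\frac{594879}{5} \cdot \frac{54249713}{272} - 87098} = \sqrt{\frac{32272015019727}{1360} - 87098} = \sqrt{\frac{32271896566447}{1360}} = \frac{\sqrt{2743111208147995}}{340}$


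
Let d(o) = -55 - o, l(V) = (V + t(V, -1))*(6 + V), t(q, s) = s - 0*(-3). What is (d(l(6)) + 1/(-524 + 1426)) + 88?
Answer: -24353/902 ≈ -26.999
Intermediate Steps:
t(q, s) = s (t(q, s) = s - 1*0 = s + 0 = s)
l(V) = (-1 + V)*(6 + V) (l(V) = (V - 1)*(6 + V) = (-1 + V)*(6 + V))
(d(l(6)) + 1/(-524 + 1426)) + 88 = ((-55 - (-6 + 6² + 5*6)) + 1/(-524 + 1426)) + 88 = ((-55 - (-6 + 36 + 30)) + 1/902) + 88 = ((-55 - 1*60) + 1/902) + 88 = ((-55 - 60) + 1/902) + 88 = (-115 + 1/902) + 88 = -103729/902 + 88 = -24353/902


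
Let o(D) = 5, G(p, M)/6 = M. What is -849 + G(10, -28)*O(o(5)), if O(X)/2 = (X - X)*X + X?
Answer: -2529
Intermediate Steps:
G(p, M) = 6*M
O(X) = 2*X (O(X) = 2*((X - X)*X + X) = 2*(0*X + X) = 2*(0 + X) = 2*X)
-849 + G(10, -28)*O(o(5)) = -849 + (6*(-28))*(2*5) = -849 - 168*10 = -849 - 1680 = -2529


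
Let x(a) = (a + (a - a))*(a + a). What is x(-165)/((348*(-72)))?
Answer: -3025/1392 ≈ -2.1731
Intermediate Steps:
x(a) = 2*a**2 (x(a) = (a + 0)*(2*a) = a*(2*a) = 2*a**2)
x(-165)/((348*(-72))) = (2*(-165)**2)/((348*(-72))) = (2*27225)/(-25056) = 54450*(-1/25056) = -3025/1392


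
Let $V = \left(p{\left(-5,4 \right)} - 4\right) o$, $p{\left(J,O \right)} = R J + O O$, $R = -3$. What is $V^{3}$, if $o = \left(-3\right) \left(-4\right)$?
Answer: $34012224$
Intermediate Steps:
$o = 12$
$p{\left(J,O \right)} = O^{2} - 3 J$ ($p{\left(J,O \right)} = - 3 J + O O = - 3 J + O^{2} = O^{2} - 3 J$)
$V = 324$ ($V = \left(\left(4^{2} - -15\right) - 4\right) 12 = \left(\left(16 + 15\right) - 4\right) 12 = \left(31 - 4\right) 12 = 27 \cdot 12 = 324$)
$V^{3} = 324^{3} = 34012224$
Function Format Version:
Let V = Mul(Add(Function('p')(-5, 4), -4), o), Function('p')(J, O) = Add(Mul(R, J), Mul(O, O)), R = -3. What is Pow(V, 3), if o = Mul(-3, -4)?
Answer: 34012224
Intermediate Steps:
o = 12
Function('p')(J, O) = Add(Pow(O, 2), Mul(-3, J)) (Function('p')(J, O) = Add(Mul(-3, J), Mul(O, O)) = Add(Mul(-3, J), Pow(O, 2)) = Add(Pow(O, 2), Mul(-3, J)))
V = 324 (V = Mul(Add(Add(Pow(4, 2), Mul(-3, -5)), -4), 12) = Mul(Add(Add(16, 15), -4), 12) = Mul(Add(31, -4), 12) = Mul(27, 12) = 324)
Pow(V, 3) = Pow(324, 3) = 34012224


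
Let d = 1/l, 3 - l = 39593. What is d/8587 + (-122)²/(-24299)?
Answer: -5059954692019/8260671759670 ≈ -0.61254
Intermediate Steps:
l = -39590 (l = 3 - 1*39593 = 3 - 39593 = -39590)
d = -1/39590 (d = 1/(-39590) = -1/39590 ≈ -2.5259e-5)
d/8587 + (-122)²/(-24299) = -1/39590/8587 + (-122)²/(-24299) = -1/39590*1/8587 + 14884*(-1/24299) = -1/339959330 - 14884/24299 = -5059954692019/8260671759670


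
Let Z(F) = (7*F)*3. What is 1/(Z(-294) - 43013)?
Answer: -1/49187 ≈ -2.0331e-5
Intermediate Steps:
Z(F) = 21*F
1/(Z(-294) - 43013) = 1/(21*(-294) - 43013) = 1/(-6174 - 43013) = 1/(-49187) = -1/49187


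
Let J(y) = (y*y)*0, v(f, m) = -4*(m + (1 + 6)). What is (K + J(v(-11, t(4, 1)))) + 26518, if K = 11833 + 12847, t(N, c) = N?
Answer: 51198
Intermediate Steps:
v(f, m) = -28 - 4*m (v(f, m) = -4*(m + 7) = -4*(7 + m) = -28 - 4*m)
K = 24680
J(y) = 0 (J(y) = y²*0 = 0)
(K + J(v(-11, t(4, 1)))) + 26518 = (24680 + 0) + 26518 = 24680 + 26518 = 51198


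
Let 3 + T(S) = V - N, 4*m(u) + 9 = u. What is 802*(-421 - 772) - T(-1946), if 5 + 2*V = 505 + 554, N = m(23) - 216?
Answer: -1915045/2 ≈ -9.5752e+5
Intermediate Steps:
m(u) = -9/4 + u/4
N = -425/2 (N = (-9/4 + (¼)*23) - 216 = (-9/4 + 23/4) - 216 = 7/2 - 216 = -425/2 ≈ -212.50)
V = 527 (V = -5/2 + (505 + 554)/2 = -5/2 + (½)*1059 = -5/2 + 1059/2 = 527)
T(S) = 1473/2 (T(S) = -3 + (527 - 1*(-425/2)) = -3 + (527 + 425/2) = -3 + 1479/2 = 1473/2)
802*(-421 - 772) - T(-1946) = 802*(-421 - 772) - 1*1473/2 = 802*(-1193) - 1473/2 = -956786 - 1473/2 = -1915045/2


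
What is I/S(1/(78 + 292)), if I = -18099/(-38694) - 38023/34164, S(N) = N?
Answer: -26298604885/110161818 ≈ -238.73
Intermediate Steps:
I = -142154621/220323636 (I = -18099*(-1/38694) - 38023*1/34164 = 6033/12898 - 38023/34164 = -142154621/220323636 ≈ -0.64521)
I/S(1/(78 + 292)) = -142154621/(220323636*(1/(78 + 292))) = -142154621/(220323636*(1/370)) = -142154621/(220323636*1/370) = -142154621/220323636*370 = -26298604885/110161818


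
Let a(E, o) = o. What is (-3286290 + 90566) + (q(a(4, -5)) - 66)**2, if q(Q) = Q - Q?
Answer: -3191368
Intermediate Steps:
q(Q) = 0
(-3286290 + 90566) + (q(a(4, -5)) - 66)**2 = (-3286290 + 90566) + (0 - 66)**2 = -3195724 + (-66)**2 = -3195724 + 4356 = -3191368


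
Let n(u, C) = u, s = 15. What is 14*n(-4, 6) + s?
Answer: -41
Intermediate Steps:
14*n(-4, 6) + s = 14*(-4) + 15 = -56 + 15 = -41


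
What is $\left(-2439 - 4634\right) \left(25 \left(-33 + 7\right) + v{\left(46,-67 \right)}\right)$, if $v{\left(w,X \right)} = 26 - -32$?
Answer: $4187216$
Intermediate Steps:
$v{\left(w,X \right)} = 58$ ($v{\left(w,X \right)} = 26 + 32 = 58$)
$\left(-2439 - 4634\right) \left(25 \left(-33 + 7\right) + v{\left(46,-67 \right)}\right) = \left(-2439 - 4634\right) \left(25 \left(-33 + 7\right) + 58\right) = - 7073 \left(25 \left(-26\right) + 58\right) = - 7073 \left(-650 + 58\right) = \left(-7073\right) \left(-592\right) = 4187216$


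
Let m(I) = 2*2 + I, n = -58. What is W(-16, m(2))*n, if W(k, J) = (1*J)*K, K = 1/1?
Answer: -348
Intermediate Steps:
m(I) = 4 + I
K = 1
W(k, J) = J (W(k, J) = (1*J)*1 = J*1 = J)
W(-16, m(2))*n = (4 + 2)*(-58) = 6*(-58) = -348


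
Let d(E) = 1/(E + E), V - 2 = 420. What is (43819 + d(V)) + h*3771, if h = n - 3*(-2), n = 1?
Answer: 59262305/844 ≈ 70216.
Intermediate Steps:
V = 422 (V = 2 + 420 = 422)
d(E) = 1/(2*E)
h = 7 (h = 1 - 3*(-2) = 1 + 6 = 7)
(43819 + d(V)) + h*3771 = (43819 + (½)/422) + 7*3771 = (43819 + (½)*(1/422)) + 26397 = (43819 + 1/844) + 26397 = 36983237/844 + 26397 = 59262305/844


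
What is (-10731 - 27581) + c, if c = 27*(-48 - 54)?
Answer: -41066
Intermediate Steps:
c = -2754 (c = 27*(-102) = -2754)
(-10731 - 27581) + c = (-10731 - 27581) - 2754 = -38312 - 2754 = -41066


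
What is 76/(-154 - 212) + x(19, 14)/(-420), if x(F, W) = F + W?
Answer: -7333/25620 ≈ -0.28622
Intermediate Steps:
76/(-154 - 212) + x(19, 14)/(-420) = 76/(-154 - 212) + (19 + 14)/(-420) = 76/(-366) + 33*(-1/420) = 76*(-1/366) - 11/140 = -38/183 - 11/140 = -7333/25620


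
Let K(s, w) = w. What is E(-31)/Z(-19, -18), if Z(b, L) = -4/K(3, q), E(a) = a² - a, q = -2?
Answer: 496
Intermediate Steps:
Z(b, L) = 2 (Z(b, L) = -4/(-2) = -4*(-½) = 2)
E(-31)/Z(-19, -18) = -31*(-1 - 31)/2 = -31*(-32)*(½) = 992*(½) = 496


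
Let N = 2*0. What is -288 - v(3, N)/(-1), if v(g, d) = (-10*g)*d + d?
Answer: -288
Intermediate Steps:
N = 0
v(g, d) = d - 10*d*g (v(g, d) = -10*d*g + d = d - 10*d*g)
-288 - v(3, N)/(-1) = -288 - 0*(1 - 10*3)/(-1) = -288 - 0*(1 - 30)*(-1) = -288 - 0*(-29)*(-1) = -288 - 0*(-1) = -288 - 1*0 = -288 + 0 = -288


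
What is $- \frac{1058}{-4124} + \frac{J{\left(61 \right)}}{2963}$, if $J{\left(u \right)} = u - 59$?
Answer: $\frac{1571551}{6109706} \approx 0.25722$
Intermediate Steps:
$J{\left(u \right)} = -59 + u$
$- \frac{1058}{-4124} + \frac{J{\left(61 \right)}}{2963} = - \frac{1058}{-4124} + \frac{-59 + 61}{2963} = \left(-1058\right) \left(- \frac{1}{4124}\right) + 2 \cdot \frac{1}{2963} = \frac{529}{2062} + \frac{2}{2963} = \frac{1571551}{6109706}$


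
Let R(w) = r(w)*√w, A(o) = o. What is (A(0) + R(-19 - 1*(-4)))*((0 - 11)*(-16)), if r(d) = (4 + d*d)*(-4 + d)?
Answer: -765776*I*√15 ≈ -2.9658e+6*I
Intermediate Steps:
r(d) = (-4 + d)*(4 + d²) (r(d) = (4 + d²)*(-4 + d) = (-4 + d)*(4 + d²))
R(w) = √w*(-16 + w³ - 4*w² + 4*w) (R(w) = (-16 + w³ - 4*w² + 4*w)*√w = √w*(-16 + w³ - 4*w² + 4*w))
(A(0) + R(-19 - 1*(-4)))*((0 - 11)*(-16)) = (0 + √(-19 - 1*(-4))*(-16 + (-19 - 1*(-4))³ - 4*(-19 - 1*(-4))² + 4*(-19 - 1*(-4))))*((0 - 11)*(-16)) = (0 + √(-19 + 4)*(-16 + (-19 + 4)³ - 4*(-19 + 4)² + 4*(-19 + 4)))*(-11*(-16)) = (0 + √(-15)*(-16 + (-15)³ - 4*(-15)² + 4*(-15)))*176 = (0 + (I*√15)*(-16 - 3375 - 4*225 - 60))*176 = (0 + (I*√15)*(-16 - 3375 - 900 - 60))*176 = (0 + (I*√15)*(-4351))*176 = (0 - 4351*I*√15)*176 = -4351*I*√15*176 = -765776*I*√15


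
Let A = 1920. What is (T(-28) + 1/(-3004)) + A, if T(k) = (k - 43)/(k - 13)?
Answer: 236688123/123164 ≈ 1921.7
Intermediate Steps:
T(k) = (-43 + k)/(-13 + k)
(T(-28) + 1/(-3004)) + A = ((-43 - 28)/(-13 - 28) + 1/(-3004)) + 1920 = (-71/(-41) - 1/3004) + 1920 = (-1/41*(-71) - 1/3004) + 1920 = (71/41 - 1/3004) + 1920 = 213243/123164 + 1920 = 236688123/123164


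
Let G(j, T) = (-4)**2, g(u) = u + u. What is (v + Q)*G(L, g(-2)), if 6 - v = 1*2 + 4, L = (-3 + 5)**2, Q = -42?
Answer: -672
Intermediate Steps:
L = 4 (L = 2**2 = 4)
v = 0 (v = 6 - (1*2 + 4) = 6 - (2 + 4) = 6 - 1*6 = 6 - 6 = 0)
g(u) = 2*u
G(j, T) = 16
(v + Q)*G(L, g(-2)) = (0 - 42)*16 = -42*16 = -672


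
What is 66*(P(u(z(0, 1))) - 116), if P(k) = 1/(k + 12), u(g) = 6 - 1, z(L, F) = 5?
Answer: -130086/17 ≈ -7652.1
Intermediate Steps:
u(g) = 5
P(k) = 1/(12 + k)
66*(P(u(z(0, 1))) - 116) = 66*(1/(12 + 5) - 116) = 66*(1/17 - 116) = 66*(-1971/17) = -130086/17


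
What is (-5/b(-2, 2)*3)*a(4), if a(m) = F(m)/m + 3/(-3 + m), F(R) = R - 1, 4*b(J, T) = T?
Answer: -225/2 ≈ -112.50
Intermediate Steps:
b(J, T) = T/4
F(R) = -1 + R
a(m) = 3/(-3 + m) + (-1 + m)/m (a(m) = (-1 + m)/m + 3/(-3 + m) = 3/(-3 + m) + (-1 + m)/m)
(-5/b(-2, 2)*3)*a(4) = (-5/((1/4)*2)*3)*((3 + 4*(-1 + 4))/(4*(-3 + 4))) = (-5/1/2*3)*((1/4)*(3 + 4*3)/1) = (-5*2*3)*((1/4)*1*(3 + 12)) = (-10*3)*((1/4)*1*15) = -30*15/4 = -225/2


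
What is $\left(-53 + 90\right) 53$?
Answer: $1961$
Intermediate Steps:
$\left(-53 + 90\right) 53 = 37 \cdot 53 = 1961$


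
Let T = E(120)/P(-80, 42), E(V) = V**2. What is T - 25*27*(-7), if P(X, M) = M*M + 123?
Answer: 2976825/629 ≈ 4732.6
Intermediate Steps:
P(X, M) = 123 + M**2 (P(X, M) = M**2 + 123 = 123 + M**2)
T = 4800/629 (T = 120**2/(123 + 42**2) = 14400/(123 + 1764) = 14400/1887 = 14400*(1/1887) = 4800/629 ≈ 7.6312)
T - 25*27*(-7) = 4800/629 - 25*27*(-7) = 4800/629 - 675*(-7) = 4800/629 + 4725 = 2976825/629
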